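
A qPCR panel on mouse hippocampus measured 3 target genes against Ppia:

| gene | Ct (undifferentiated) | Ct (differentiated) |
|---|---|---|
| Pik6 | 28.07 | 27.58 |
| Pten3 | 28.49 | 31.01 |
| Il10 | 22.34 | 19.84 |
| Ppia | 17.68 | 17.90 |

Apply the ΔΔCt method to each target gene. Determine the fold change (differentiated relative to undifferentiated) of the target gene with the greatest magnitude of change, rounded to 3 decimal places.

Pik6: ΔΔCt = (27.58−17.90) − (28.07−17.68) = 9.68 − 10.39 = -0.71; fold change = 2^0.71 = 1.636
Pten3: ΔΔCt = (31.01−17.90) − (28.49−17.68) = 13.11 − 10.81 = 2.30; fold change = 2^-2.30 = 0.203
Il10: ΔΔCt = (19.84−17.90) − (22.34−17.68) = 1.94 − 4.66 = -2.72; fold change = 2^2.72 = 6.589
Il10 has the largest |ΔΔCt| = 2.72.

6.589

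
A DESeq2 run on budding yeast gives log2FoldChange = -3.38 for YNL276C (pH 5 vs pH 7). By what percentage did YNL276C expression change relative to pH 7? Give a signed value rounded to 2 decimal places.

Fold change = 2^(-3.38) = 0.0961
Percent change = (FC − 1) × 100% = (0.0961 − 1) × 100 = -90.39%

-90.39%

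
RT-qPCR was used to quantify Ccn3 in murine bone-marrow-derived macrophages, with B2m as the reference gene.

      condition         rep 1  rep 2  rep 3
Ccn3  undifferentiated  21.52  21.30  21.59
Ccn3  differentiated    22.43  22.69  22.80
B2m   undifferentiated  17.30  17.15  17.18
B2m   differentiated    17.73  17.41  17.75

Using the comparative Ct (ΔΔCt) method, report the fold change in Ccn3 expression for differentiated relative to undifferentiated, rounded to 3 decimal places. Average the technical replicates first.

Mean Ct: Ccn3 undifferentiated 21.470; Ccn3 differentiated 22.640; B2m undifferentiated 17.210; B2m differentiated 17.630
ΔCt(undifferentiated) = 21.470 − 17.210 = 4.260
ΔCt(differentiated) = 22.640 − 17.630 = 5.010
ΔΔCt = 5.010 − 4.260 = 0.750
Fold change = 2^(−0.750) = 0.5946

0.595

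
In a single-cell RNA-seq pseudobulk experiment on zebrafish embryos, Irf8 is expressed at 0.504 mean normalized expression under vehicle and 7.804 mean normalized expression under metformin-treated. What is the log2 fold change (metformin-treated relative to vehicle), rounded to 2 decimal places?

Fold change = 7.804 / 0.504 = 15.4841
log2(15.4841) = 3.953

3.95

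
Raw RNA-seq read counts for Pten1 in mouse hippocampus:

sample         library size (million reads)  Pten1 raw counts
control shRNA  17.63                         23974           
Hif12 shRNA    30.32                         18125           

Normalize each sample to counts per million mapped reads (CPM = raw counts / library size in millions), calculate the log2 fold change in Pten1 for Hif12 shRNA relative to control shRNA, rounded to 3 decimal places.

CPM(control shRNA) = 23974 / 17.63 = 1359.8412
CPM(Hif12 shRNA) = 18125 / 30.32 = 597.7902
Fold change = 597.7902 / 1359.8412 = 0.43960
log2(0.43960) = -1.1857

-1.186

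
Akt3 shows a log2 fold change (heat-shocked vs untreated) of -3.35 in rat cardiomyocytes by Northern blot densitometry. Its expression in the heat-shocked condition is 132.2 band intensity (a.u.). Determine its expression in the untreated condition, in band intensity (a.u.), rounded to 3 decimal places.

Fold change = 2^(-3.35) = 0.0981
untreated expression = 132.2 / 0.0981 = 1347.975

1347.975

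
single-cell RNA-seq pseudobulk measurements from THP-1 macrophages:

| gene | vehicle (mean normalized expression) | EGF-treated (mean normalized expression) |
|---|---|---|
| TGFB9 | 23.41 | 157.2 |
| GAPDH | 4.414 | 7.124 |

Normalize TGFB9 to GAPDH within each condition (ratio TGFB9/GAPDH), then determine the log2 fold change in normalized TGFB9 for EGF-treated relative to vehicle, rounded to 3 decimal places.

2.057

TGFB9/GAPDH (vehicle) = 23.41 / 4.414 = 5.3036
TGFB9/GAPDH (EGF-treated) = 157.2 / 7.124 = 22.066
Fold change = 22.066 / 5.3036 = 4.1606
log2(4.1606) = 2.0568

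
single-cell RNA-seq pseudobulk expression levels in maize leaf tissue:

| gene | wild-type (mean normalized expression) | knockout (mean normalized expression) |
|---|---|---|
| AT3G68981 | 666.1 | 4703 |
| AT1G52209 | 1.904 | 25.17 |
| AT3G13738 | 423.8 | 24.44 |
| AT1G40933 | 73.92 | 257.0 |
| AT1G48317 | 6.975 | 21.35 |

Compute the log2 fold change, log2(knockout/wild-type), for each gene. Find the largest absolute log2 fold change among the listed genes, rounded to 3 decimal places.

log2(4703/666.1) = 2.820  (AT3G68981)
log2(25.17/1.904) = 3.725  (AT1G52209)
log2(24.44/423.8) = -4.116  (AT3G13738)
log2(257.0/73.92) = 1.798  (AT1G40933)
log2(21.35/6.975) = 1.614  (AT1G48317)
The largest magnitude belongs to AT3G13738.

4.116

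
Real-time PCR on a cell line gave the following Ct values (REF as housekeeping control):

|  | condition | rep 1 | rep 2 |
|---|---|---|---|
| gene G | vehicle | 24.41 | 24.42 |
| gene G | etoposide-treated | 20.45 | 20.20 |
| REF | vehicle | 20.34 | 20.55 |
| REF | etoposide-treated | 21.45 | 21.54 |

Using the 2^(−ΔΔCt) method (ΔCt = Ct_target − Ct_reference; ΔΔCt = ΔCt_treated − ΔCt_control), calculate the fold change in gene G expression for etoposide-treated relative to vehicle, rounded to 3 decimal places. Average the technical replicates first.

Mean Ct: gene G vehicle 24.415; gene G etoposide-treated 20.325; REF vehicle 20.445; REF etoposide-treated 21.495
ΔCt(vehicle) = 24.415 − 20.445 = 3.970
ΔCt(etoposide-treated) = 20.325 − 21.495 = -1.170
ΔΔCt = -1.170 − 3.970 = -5.140
Fold change = 2^(−(-5.140)) = 2^5.140 = 35.2610

35.261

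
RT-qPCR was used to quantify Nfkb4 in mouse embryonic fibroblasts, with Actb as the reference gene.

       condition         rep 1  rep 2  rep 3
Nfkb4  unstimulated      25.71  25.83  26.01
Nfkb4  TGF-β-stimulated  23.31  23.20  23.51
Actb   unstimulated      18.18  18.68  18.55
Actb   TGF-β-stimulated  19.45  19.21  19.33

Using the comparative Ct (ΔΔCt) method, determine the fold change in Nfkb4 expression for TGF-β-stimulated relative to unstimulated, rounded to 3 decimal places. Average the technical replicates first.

10.339

Mean Ct: Nfkb4 unstimulated 25.850; Nfkb4 TGF-β-stimulated 23.340; Actb unstimulated 18.470; Actb TGF-β-stimulated 19.330
ΔCt(unstimulated) = 25.850 − 18.470 = 7.380
ΔCt(TGF-β-stimulated) = 23.340 − 19.330 = 4.010
ΔΔCt = 4.010 − 7.380 = -3.370
Fold change = 2^(−(-3.370)) = 2^3.370 = 10.3388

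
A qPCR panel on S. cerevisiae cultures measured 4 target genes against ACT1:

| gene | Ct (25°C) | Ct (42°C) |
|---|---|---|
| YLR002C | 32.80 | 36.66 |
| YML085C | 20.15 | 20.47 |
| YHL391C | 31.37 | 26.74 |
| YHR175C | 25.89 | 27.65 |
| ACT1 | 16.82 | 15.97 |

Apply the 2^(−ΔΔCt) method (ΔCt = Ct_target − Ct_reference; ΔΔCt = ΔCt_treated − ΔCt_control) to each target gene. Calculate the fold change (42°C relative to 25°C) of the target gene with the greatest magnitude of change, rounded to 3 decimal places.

YLR002C: ΔΔCt = (36.66−15.97) − (32.80−16.82) = 20.69 − 15.98 = 4.71; fold change = 2^-4.71 = 0.038
YML085C: ΔΔCt = (20.47−15.97) − (20.15−16.82) = 4.50 − 3.33 = 1.17; fold change = 2^-1.17 = 0.444
YHL391C: ΔΔCt = (26.74−15.97) − (31.37−16.82) = 10.77 − 14.55 = -3.78; fold change = 2^3.78 = 13.737
YHR175C: ΔΔCt = (27.65−15.97) − (25.89−16.82) = 11.68 − 9.07 = 2.61; fold change = 2^-2.61 = 0.164
YLR002C has the largest |ΔΔCt| = 4.71.

0.038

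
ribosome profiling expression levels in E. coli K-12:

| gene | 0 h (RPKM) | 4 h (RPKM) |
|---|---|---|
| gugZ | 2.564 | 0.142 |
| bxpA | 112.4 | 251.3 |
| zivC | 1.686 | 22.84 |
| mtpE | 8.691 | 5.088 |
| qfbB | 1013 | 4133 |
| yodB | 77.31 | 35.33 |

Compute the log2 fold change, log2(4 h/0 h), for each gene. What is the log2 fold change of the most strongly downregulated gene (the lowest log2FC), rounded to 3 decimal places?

-4.174

log2(0.142/2.564) = -4.174  (gugZ)
log2(251.3/112.4) = 1.161  (bxpA)
log2(22.84/1.686) = 3.760  (zivC)
log2(5.088/8.691) = -0.772  (mtpE)
log2(4133/1013) = 2.029  (qfbB)
log2(35.33/77.31) = -1.130  (yodB)
gugZ is most strongly downregulated.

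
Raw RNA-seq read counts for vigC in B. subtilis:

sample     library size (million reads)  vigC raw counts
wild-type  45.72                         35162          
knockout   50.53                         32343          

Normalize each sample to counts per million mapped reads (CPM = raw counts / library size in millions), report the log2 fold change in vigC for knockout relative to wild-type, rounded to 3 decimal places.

CPM(wild-type) = 35162 / 45.72 = 769.0726
CPM(knockout) = 32343 / 50.53 = 640.0752
Fold change = 640.0752 / 769.0726 = 0.83227
log2(0.83227) = -0.2649

-0.265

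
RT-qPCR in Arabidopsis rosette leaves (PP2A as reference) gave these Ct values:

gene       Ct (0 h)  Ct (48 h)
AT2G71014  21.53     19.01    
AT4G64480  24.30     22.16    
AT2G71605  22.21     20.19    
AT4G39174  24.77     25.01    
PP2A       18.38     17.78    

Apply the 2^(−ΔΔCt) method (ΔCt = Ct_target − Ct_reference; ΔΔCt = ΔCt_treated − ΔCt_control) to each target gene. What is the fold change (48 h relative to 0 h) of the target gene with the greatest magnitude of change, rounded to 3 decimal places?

3.784

AT2G71014: ΔΔCt = (19.01−17.78) − (21.53−18.38) = 1.23 − 3.15 = -1.92; fold change = 2^1.92 = 3.784
AT4G64480: ΔΔCt = (22.16−17.78) − (24.30−18.38) = 4.38 − 5.92 = -1.54; fold change = 2^1.54 = 2.908
AT2G71605: ΔΔCt = (20.19−17.78) − (22.21−18.38) = 2.41 − 3.83 = -1.42; fold change = 2^1.42 = 2.676
AT4G39174: ΔΔCt = (25.01−17.78) − (24.77−18.38) = 7.23 − 6.39 = 0.84; fold change = 2^-0.84 = 0.559
AT2G71014 has the largest |ΔΔCt| = 1.92.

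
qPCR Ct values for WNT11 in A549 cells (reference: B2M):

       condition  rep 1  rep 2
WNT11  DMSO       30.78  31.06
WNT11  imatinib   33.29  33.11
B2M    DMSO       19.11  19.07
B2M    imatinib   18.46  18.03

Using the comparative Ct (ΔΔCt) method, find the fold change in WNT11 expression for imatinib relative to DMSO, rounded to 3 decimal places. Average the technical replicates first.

0.115

Mean Ct: WNT11 DMSO 30.920; WNT11 imatinib 33.200; B2M DMSO 19.090; B2M imatinib 18.245
ΔCt(DMSO) = 30.920 − 19.090 = 11.830
ΔCt(imatinib) = 33.200 − 18.245 = 14.955
ΔΔCt = 14.955 − 11.830 = 3.125
Fold change = 2^(−3.125) = 0.1146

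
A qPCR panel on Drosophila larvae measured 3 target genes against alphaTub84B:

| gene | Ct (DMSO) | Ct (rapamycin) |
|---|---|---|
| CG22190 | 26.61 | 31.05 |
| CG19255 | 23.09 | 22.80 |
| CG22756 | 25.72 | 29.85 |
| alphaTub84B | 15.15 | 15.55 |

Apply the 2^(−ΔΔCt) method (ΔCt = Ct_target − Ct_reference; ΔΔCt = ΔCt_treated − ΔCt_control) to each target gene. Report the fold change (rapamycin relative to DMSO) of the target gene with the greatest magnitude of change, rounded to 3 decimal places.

0.061

CG22190: ΔΔCt = (31.05−15.55) − (26.61−15.15) = 15.50 − 11.46 = 4.04; fold change = 2^-4.04 = 0.061
CG19255: ΔΔCt = (22.80−15.55) − (23.09−15.15) = 7.25 − 7.94 = -0.69; fold change = 2^0.69 = 1.613
CG22756: ΔΔCt = (29.85−15.55) − (25.72−15.15) = 14.30 − 10.57 = 3.73; fold change = 2^-3.73 = 0.075
CG22190 has the largest |ΔΔCt| = 4.04.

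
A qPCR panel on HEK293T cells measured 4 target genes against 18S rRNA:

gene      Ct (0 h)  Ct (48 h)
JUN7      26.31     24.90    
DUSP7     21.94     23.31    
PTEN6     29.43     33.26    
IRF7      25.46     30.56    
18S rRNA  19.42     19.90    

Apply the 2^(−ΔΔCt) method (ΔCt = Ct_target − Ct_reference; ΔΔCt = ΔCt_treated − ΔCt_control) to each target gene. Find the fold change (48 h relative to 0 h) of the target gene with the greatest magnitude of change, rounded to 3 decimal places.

0.041

JUN7: ΔΔCt = (24.90−19.90) − (26.31−19.42) = 5.00 − 6.89 = -1.89; fold change = 2^1.89 = 3.706
DUSP7: ΔΔCt = (23.31−19.90) − (21.94−19.42) = 3.41 − 2.52 = 0.89; fold change = 2^-0.89 = 0.540
PTEN6: ΔΔCt = (33.26−19.90) − (29.43−19.42) = 13.36 − 10.01 = 3.35; fold change = 2^-3.35 = 0.098
IRF7: ΔΔCt = (30.56−19.90) − (25.46−19.42) = 10.66 − 6.04 = 4.62; fold change = 2^-4.62 = 0.041
IRF7 has the largest |ΔΔCt| = 4.62.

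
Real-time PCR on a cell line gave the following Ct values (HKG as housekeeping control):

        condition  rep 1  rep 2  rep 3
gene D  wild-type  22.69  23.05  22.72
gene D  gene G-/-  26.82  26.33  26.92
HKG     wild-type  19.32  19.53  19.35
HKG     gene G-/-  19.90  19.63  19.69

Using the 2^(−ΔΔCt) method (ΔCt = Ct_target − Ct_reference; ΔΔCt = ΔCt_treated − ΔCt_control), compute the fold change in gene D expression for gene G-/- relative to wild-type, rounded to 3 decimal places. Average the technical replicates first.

0.087

Mean Ct: gene D wild-type 22.820; gene D gene G-/- 26.690; HKG wild-type 19.400; HKG gene G-/- 19.740
ΔCt(wild-type) = 22.820 − 19.400 = 3.420
ΔCt(gene G-/-) = 26.690 − 19.740 = 6.950
ΔΔCt = 6.950 − 3.420 = 3.530
Fold change = 2^(−3.530) = 0.0866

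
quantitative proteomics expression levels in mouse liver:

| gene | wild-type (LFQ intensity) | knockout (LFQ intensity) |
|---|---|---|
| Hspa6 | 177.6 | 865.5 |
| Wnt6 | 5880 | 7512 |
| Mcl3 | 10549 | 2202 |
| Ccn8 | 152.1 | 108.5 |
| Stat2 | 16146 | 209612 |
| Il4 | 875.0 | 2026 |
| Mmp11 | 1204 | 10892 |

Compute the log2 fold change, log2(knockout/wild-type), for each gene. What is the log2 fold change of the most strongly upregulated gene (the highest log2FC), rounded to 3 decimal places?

3.698

log2(865.5/177.6) = 2.285  (Hspa6)
log2(7512/5880) = 0.353  (Wnt6)
log2(2202/10549) = -2.260  (Mcl3)
log2(108.5/152.1) = -0.487  (Ccn8)
log2(209612/16146) = 3.698  (Stat2)
log2(2026/875.0) = 1.211  (Il4)
log2(10892/1204) = 3.177  (Mmp11)
Stat2 is most strongly upregulated.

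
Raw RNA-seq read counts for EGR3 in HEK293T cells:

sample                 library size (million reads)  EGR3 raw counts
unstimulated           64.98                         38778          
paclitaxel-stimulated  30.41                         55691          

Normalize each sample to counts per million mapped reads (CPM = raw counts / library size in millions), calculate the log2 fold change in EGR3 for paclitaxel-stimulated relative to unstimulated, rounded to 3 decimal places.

1.618

CPM(unstimulated) = 38778 / 64.98 = 596.7682
CPM(paclitaxel-stimulated) = 55691 / 30.41 = 1831.3384
Fold change = 1831.3384 / 596.7682 = 3.06876
log2(3.06876) = 1.6177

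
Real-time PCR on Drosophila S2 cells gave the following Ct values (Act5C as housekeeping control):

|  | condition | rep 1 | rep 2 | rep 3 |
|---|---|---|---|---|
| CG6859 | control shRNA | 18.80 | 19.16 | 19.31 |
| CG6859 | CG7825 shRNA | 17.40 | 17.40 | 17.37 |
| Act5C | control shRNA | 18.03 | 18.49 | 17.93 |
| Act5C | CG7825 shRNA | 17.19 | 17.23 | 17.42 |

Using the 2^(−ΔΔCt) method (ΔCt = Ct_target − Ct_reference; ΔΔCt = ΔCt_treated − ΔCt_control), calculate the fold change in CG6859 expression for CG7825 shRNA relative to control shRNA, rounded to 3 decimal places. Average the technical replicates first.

1.778

Mean Ct: CG6859 control shRNA 19.090; CG6859 CG7825 shRNA 17.390; Act5C control shRNA 18.150; Act5C CG7825 shRNA 17.280
ΔCt(control shRNA) = 19.090 − 18.150 = 0.940
ΔCt(CG7825 shRNA) = 17.390 − 17.280 = 0.110
ΔΔCt = 0.110 − 0.940 = -0.830
Fold change = 2^(−(-0.830)) = 2^0.830 = 1.7777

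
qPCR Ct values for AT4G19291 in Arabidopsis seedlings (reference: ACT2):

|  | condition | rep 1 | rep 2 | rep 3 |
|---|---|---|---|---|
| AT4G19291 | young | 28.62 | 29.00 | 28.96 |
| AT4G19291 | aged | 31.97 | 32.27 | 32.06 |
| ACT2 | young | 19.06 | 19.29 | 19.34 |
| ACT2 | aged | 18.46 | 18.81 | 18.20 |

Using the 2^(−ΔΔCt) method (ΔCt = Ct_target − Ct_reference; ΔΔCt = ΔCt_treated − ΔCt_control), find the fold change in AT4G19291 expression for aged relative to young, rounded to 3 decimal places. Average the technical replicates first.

0.063

Mean Ct: AT4G19291 young 28.860; AT4G19291 aged 32.100; ACT2 young 19.230; ACT2 aged 18.490
ΔCt(young) = 28.860 − 19.230 = 9.630
ΔCt(aged) = 32.100 − 18.490 = 13.610
ΔΔCt = 13.610 − 9.630 = 3.980
Fold change = 2^(−3.980) = 0.0634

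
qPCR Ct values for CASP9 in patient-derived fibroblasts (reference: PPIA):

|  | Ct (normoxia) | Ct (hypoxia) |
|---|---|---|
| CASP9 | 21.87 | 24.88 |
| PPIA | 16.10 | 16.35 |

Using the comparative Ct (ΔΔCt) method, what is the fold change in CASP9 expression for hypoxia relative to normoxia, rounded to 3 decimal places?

0.148

ΔCt(normoxia) = 21.870 − 16.100 = 5.770
ΔCt(hypoxia) = 24.880 − 16.350 = 8.530
ΔΔCt = 8.530 − 5.770 = 2.760
Fold change = 2^(−2.760) = 0.1476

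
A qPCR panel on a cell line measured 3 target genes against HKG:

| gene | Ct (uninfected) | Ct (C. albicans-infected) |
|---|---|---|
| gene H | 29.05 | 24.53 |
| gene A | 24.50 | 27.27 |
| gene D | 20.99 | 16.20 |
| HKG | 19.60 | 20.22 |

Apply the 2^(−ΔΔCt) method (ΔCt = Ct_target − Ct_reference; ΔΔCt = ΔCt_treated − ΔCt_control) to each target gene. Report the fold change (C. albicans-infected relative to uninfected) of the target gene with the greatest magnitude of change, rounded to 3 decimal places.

gene H: ΔΔCt = (24.53−20.22) − (29.05−19.60) = 4.31 − 9.45 = -5.14; fold change = 2^5.14 = 35.261
gene A: ΔΔCt = (27.27−20.22) − (24.50−19.60) = 7.05 − 4.90 = 2.15; fold change = 2^-2.15 = 0.225
gene D: ΔΔCt = (16.20−20.22) − (20.99−19.60) = -4.02 − 1.39 = -5.41; fold change = 2^5.41 = 42.518
gene D has the largest |ΔΔCt| = 5.41.

42.518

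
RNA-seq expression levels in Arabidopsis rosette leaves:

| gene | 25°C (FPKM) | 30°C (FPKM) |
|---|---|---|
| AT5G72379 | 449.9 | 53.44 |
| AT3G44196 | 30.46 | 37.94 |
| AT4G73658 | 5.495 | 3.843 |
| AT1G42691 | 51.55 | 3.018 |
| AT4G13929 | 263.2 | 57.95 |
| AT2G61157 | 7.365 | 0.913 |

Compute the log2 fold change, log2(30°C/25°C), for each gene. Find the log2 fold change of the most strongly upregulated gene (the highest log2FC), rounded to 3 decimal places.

log2(53.44/449.9) = -3.074  (AT5G72379)
log2(37.94/30.46) = 0.317  (AT3G44196)
log2(3.843/5.495) = -0.516  (AT4G73658)
log2(3.018/51.55) = -4.094  (AT1G42691)
log2(57.95/263.2) = -2.183  (AT4G13929)
log2(0.913/7.365) = -3.012  (AT2G61157)
AT3G44196 is most strongly upregulated.

0.317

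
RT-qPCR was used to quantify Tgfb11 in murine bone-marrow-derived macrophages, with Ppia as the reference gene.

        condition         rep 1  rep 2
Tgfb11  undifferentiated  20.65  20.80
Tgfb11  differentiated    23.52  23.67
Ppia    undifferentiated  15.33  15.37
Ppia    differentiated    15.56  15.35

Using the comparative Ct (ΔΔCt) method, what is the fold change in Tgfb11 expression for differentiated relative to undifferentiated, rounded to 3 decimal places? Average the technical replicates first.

Mean Ct: Tgfb11 undifferentiated 20.725; Tgfb11 differentiated 23.595; Ppia undifferentiated 15.350; Ppia differentiated 15.455
ΔCt(undifferentiated) = 20.725 − 15.350 = 5.375
ΔCt(differentiated) = 23.595 − 15.455 = 8.140
ΔΔCt = 8.140 − 5.375 = 2.765
Fold change = 2^(−2.765) = 0.1471

0.147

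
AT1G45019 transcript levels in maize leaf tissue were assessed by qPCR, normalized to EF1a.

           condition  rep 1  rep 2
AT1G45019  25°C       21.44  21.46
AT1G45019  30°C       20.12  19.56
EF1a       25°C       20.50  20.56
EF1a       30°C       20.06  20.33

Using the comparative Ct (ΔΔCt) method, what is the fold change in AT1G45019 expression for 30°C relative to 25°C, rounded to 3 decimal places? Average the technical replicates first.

Mean Ct: AT1G45019 25°C 21.450; AT1G45019 30°C 19.840; EF1a 25°C 20.530; EF1a 30°C 20.195
ΔCt(25°C) = 21.450 − 20.530 = 0.920
ΔCt(30°C) = 19.840 − 20.195 = -0.355
ΔΔCt = -0.355 − 0.920 = -1.275
Fold change = 2^(−(-1.275)) = 2^1.275 = 2.4200

2.420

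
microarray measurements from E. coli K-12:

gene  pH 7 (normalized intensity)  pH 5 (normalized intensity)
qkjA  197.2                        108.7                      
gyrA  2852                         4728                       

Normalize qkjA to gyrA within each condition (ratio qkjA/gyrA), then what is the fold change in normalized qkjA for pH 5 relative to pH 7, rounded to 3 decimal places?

0.333

qkjA/gyrA (pH 7) = 197.2 / 2852 = 0.069144
qkjA/gyrA (pH 5) = 108.7 / 4728 = 0.022991
Fold change = 0.022991 / 0.069144 = 0.3325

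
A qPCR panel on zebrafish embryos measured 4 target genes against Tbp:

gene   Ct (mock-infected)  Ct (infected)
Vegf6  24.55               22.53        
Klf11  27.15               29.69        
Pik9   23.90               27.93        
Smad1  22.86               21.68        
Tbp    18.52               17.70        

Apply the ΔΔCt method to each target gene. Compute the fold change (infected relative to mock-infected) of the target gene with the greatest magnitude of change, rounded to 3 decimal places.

Vegf6: ΔΔCt = (22.53−17.70) − (24.55−18.52) = 4.83 − 6.03 = -1.20; fold change = 2^1.20 = 2.297
Klf11: ΔΔCt = (29.69−17.70) − (27.15−18.52) = 11.99 − 8.63 = 3.36; fold change = 2^-3.36 = 0.097
Pik9: ΔΔCt = (27.93−17.70) − (23.90−18.52) = 10.23 − 5.38 = 4.85; fold change = 2^-4.85 = 0.035
Smad1: ΔΔCt = (21.68−17.70) − (22.86−18.52) = 3.98 − 4.34 = -0.36; fold change = 2^0.36 = 1.283
Pik9 has the largest |ΔΔCt| = 4.85.

0.035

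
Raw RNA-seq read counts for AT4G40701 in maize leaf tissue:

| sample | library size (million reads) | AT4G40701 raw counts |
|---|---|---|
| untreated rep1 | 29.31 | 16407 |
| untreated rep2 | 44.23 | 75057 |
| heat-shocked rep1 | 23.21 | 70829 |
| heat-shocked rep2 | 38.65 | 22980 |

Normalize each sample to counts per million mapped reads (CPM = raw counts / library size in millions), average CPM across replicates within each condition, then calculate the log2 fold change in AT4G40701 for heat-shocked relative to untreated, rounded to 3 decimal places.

0.692

CPM(untreated rep1) = 16407 / 29.31 = 559.7748
CPM(untreated rep2) = 75057 / 44.23 = 1696.9704
CPM(heat-shocked rep1) = 70829 / 23.21 = 3051.6588
CPM(heat-shocked rep2) = 22980 / 38.65 = 594.5666
mean CPM(untreated) = 1128.3726; mean CPM(heat-shocked) = 1823.1127
Fold change = 1823.1127 / 1128.3726 = 1.61570
log2(1.61570) = 0.6922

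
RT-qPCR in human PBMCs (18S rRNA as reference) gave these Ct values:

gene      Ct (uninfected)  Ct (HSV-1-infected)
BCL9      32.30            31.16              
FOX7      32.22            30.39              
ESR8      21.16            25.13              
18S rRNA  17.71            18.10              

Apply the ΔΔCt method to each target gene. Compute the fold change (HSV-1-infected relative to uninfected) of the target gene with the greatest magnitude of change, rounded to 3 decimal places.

0.084

BCL9: ΔΔCt = (31.16−18.10) − (32.30−17.71) = 13.06 − 14.59 = -1.53; fold change = 2^1.53 = 2.888
FOX7: ΔΔCt = (30.39−18.10) − (32.22−17.71) = 12.29 − 14.51 = -2.22; fold change = 2^2.22 = 4.659
ESR8: ΔΔCt = (25.13−18.10) − (21.16−17.71) = 7.03 − 3.45 = 3.58; fold change = 2^-3.58 = 0.084
ESR8 has the largest |ΔΔCt| = 3.58.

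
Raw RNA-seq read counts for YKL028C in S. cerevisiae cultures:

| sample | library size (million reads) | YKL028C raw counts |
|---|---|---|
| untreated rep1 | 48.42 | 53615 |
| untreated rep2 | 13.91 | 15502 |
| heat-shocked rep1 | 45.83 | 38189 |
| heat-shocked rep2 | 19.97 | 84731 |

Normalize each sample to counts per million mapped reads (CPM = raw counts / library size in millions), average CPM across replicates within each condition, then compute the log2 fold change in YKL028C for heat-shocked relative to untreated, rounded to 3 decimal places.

CPM(untreated rep1) = 53615 / 48.42 = 1107.2904
CPM(untreated rep2) = 15502 / 13.91 = 1114.4500
CPM(heat-shocked rep1) = 38189 / 45.83 = 833.2751
CPM(heat-shocked rep2) = 84731 / 19.97 = 4242.9144
mean CPM(untreated) = 1110.8702; mean CPM(heat-shocked) = 2538.0948
Fold change = 2538.0948 / 1110.8702 = 2.28478
log2(2.28478) = 1.1921

1.192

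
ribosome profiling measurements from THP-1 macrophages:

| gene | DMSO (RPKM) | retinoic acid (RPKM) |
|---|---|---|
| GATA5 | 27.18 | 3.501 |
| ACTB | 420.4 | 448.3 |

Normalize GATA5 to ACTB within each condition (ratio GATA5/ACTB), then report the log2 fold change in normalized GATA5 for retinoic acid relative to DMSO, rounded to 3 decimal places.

GATA5/ACTB (DMSO) = 27.18 / 420.4 = 0.064653
GATA5/ACTB (retinoic acid) = 3.501 / 448.3 = 0.0078095
Fold change = 0.0078095 / 0.064653 = 0.1208
log2(0.1208) = -3.0494

-3.049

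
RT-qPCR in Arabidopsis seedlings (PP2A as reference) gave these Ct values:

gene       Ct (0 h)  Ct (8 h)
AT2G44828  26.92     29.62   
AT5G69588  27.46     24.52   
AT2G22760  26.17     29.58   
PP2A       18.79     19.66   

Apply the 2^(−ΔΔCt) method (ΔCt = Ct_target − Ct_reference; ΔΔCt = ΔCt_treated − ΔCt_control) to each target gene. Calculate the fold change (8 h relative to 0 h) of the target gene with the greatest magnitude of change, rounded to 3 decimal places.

14.026

AT2G44828: ΔΔCt = (29.62−19.66) − (26.92−18.79) = 9.96 − 8.13 = 1.83; fold change = 2^-1.83 = 0.281
AT5G69588: ΔΔCt = (24.52−19.66) − (27.46−18.79) = 4.86 − 8.67 = -3.81; fold change = 2^3.81 = 14.026
AT2G22760: ΔΔCt = (29.58−19.66) − (26.17−18.79) = 9.92 − 7.38 = 2.54; fold change = 2^-2.54 = 0.172
AT5G69588 has the largest |ΔΔCt| = 3.81.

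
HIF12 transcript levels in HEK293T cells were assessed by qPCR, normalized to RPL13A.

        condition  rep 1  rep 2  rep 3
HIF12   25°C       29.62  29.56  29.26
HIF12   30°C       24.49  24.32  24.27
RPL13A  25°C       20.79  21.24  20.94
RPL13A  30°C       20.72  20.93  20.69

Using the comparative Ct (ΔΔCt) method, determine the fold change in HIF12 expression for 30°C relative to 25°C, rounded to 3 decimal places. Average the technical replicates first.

30.065

Mean Ct: HIF12 25°C 29.480; HIF12 30°C 24.360; RPL13A 25°C 20.990; RPL13A 30°C 20.780
ΔCt(25°C) = 29.480 − 20.990 = 8.490
ΔCt(30°C) = 24.360 − 20.780 = 3.580
ΔΔCt = 3.580 − 8.490 = -4.910
Fold change = 2^(−(-4.910)) = 2^4.910 = 30.0647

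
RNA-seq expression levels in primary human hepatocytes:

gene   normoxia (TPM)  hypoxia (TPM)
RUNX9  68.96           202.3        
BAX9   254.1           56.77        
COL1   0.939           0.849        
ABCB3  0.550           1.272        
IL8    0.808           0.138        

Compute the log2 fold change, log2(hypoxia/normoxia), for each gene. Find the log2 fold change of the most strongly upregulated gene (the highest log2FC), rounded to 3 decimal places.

1.553

log2(202.3/68.96) = 1.553  (RUNX9)
log2(56.77/254.1) = -2.162  (BAX9)
log2(0.849/0.939) = -0.145  (COL1)
log2(1.272/0.550) = 1.210  (ABCB3)
log2(0.138/0.808) = -2.550  (IL8)
RUNX9 is most strongly upregulated.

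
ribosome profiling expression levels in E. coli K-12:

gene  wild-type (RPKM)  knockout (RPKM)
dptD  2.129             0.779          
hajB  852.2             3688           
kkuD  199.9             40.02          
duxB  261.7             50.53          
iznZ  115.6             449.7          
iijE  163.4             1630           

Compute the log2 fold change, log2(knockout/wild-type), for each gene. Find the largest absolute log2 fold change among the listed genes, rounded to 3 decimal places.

3.318

log2(0.779/2.129) = -1.450  (dptD)
log2(3688/852.2) = 2.114  (hajB)
log2(40.02/199.9) = -2.320  (kkuD)
log2(50.53/261.7) = -2.373  (duxB)
log2(449.7/115.6) = 1.960  (iznZ)
log2(1630/163.4) = 3.318  (iijE)
The largest magnitude belongs to iijE.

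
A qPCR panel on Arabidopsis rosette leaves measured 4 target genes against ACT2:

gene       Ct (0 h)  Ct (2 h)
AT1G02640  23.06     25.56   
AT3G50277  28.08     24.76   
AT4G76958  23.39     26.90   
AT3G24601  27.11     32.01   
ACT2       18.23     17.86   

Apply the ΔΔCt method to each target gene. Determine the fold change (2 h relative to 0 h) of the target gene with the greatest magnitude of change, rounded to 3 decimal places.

0.026

AT1G02640: ΔΔCt = (25.56−17.86) − (23.06−18.23) = 7.70 − 4.83 = 2.87; fold change = 2^-2.87 = 0.137
AT3G50277: ΔΔCt = (24.76−17.86) − (28.08−18.23) = 6.90 − 9.85 = -2.95; fold change = 2^2.95 = 7.727
AT4G76958: ΔΔCt = (26.90−17.86) − (23.39−18.23) = 9.04 − 5.16 = 3.88; fold change = 2^-3.88 = 0.068
AT3G24601: ΔΔCt = (32.01−17.86) − (27.11−18.23) = 14.15 − 8.88 = 5.27; fold change = 2^-5.27 = 0.026
AT3G24601 has the largest |ΔΔCt| = 5.27.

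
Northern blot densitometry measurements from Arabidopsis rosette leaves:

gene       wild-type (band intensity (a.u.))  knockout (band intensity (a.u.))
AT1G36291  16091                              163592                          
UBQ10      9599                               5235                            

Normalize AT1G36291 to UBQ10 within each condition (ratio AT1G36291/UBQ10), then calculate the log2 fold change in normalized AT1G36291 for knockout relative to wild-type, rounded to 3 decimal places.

AT1G36291/UBQ10 (wild-type) = 16091 / 9599 = 1.6763
AT1G36291/UBQ10 (knockout) = 163592 / 5235 = 31.25
Fold change = 31.25 / 1.6763 = 18.6418
log2(18.6418) = 4.2205

4.220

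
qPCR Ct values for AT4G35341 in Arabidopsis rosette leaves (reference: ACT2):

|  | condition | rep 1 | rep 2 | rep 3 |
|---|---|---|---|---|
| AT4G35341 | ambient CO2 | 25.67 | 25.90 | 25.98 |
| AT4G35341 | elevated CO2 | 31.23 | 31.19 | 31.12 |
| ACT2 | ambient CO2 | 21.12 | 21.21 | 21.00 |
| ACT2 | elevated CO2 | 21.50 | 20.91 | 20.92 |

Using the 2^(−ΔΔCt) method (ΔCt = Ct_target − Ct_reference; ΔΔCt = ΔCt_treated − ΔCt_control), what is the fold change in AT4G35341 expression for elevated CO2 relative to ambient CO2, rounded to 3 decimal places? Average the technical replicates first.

0.025

Mean Ct: AT4G35341 ambient CO2 25.850; AT4G35341 elevated CO2 31.180; ACT2 ambient CO2 21.110; ACT2 elevated CO2 21.110
ΔCt(ambient CO2) = 25.850 − 21.110 = 4.740
ΔCt(elevated CO2) = 31.180 − 21.110 = 10.070
ΔΔCt = 10.070 − 4.740 = 5.330
Fold change = 2^(−5.330) = 0.0249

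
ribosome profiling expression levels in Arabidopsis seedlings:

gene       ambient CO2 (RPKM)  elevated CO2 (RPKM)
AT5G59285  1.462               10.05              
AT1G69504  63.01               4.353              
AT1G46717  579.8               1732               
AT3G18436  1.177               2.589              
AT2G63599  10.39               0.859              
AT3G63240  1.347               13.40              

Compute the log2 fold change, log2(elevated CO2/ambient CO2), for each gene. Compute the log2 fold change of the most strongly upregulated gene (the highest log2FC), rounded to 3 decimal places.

log2(10.05/1.462) = 2.781  (AT5G59285)
log2(4.353/63.01) = -3.855  (AT1G69504)
log2(1732/579.8) = 1.579  (AT1G46717)
log2(2.589/1.177) = 1.137  (AT3G18436)
log2(0.859/10.39) = -3.596  (AT2G63599)
log2(13.40/1.347) = 3.314  (AT3G63240)
AT3G63240 is most strongly upregulated.

3.314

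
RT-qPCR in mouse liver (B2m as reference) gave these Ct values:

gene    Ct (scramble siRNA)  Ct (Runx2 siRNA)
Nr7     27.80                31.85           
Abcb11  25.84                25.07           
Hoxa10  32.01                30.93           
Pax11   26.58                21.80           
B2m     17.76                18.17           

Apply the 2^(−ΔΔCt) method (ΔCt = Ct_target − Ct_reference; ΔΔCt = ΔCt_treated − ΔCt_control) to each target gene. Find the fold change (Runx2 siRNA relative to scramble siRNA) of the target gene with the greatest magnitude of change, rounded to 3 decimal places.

Nr7: ΔΔCt = (31.85−18.17) − (27.80−17.76) = 13.68 − 10.04 = 3.64; fold change = 2^-3.64 = 0.080
Abcb11: ΔΔCt = (25.07−18.17) − (25.84−17.76) = 6.90 − 8.08 = -1.18; fold change = 2^1.18 = 2.266
Hoxa10: ΔΔCt = (30.93−18.17) − (32.01−17.76) = 12.76 − 14.25 = -1.49; fold change = 2^1.49 = 2.809
Pax11: ΔΔCt = (21.80−18.17) − (26.58−17.76) = 3.63 − 8.82 = -5.19; fold change = 2^5.19 = 36.504
Pax11 has the largest |ΔΔCt| = 5.19.

36.504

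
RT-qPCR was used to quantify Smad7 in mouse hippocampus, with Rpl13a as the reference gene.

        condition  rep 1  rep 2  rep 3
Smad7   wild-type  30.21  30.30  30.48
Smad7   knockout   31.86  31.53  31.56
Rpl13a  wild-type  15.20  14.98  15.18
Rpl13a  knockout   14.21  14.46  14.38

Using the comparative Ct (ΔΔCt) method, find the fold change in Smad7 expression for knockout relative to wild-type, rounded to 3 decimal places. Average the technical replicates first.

Mean Ct: Smad7 wild-type 30.330; Smad7 knockout 31.650; Rpl13a wild-type 15.120; Rpl13a knockout 14.350
ΔCt(wild-type) = 30.330 − 15.120 = 15.210
ΔCt(knockout) = 31.650 − 14.350 = 17.300
ΔΔCt = 17.300 − 15.210 = 2.090
Fold change = 2^(−2.090) = 0.2349

0.235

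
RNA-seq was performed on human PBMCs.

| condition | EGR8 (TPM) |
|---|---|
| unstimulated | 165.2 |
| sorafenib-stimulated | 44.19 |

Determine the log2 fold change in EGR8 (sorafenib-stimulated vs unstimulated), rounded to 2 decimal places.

Fold change = 44.19 / 165.2 = 0.2675
log2(0.2675) = -1.902

-1.90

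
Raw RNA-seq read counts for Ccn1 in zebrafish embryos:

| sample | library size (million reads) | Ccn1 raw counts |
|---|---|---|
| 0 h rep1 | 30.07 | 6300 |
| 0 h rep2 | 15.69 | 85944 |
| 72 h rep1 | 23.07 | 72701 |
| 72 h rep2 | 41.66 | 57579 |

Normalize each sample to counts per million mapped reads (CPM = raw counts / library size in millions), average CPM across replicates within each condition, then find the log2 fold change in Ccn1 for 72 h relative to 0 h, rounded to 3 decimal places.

CPM(0 h rep1) = 6300 / 30.07 = 209.5111
CPM(0 h rep2) = 85944 / 15.69 = 5477.6291
CPM(72 h rep1) = 72701 / 23.07 = 3151.3221
CPM(72 h rep2) = 57579 / 41.66 = 1382.1171
mean CPM(0 h) = 2843.5701; mean CPM(72 h) = 2266.7196
Fold change = 2266.7196 / 2843.5701 = 0.79714
log2(0.79714) = -0.3271

-0.327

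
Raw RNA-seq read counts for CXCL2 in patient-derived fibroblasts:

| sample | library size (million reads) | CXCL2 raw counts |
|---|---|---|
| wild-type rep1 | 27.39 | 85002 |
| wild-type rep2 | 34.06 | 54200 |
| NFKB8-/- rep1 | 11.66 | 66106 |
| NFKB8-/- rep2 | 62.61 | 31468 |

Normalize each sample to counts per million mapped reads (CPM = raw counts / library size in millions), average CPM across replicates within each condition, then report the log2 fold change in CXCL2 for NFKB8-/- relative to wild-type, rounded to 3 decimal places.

CPM(wild-type rep1) = 85002 / 27.39 = 3103.3954
CPM(wild-type rep2) = 54200 / 34.06 = 1591.3095
CPM(NFKB8-/- rep1) = 66106 / 11.66 = 5669.4683
CPM(NFKB8-/- rep2) = 31468 / 62.61 = 502.6034
mean CPM(wild-type) = 2347.3524; mean CPM(NFKB8-/-) = 3086.0358
Fold change = 3086.0358 / 2347.3524 = 1.31469
log2(1.31469) = 0.3947

0.395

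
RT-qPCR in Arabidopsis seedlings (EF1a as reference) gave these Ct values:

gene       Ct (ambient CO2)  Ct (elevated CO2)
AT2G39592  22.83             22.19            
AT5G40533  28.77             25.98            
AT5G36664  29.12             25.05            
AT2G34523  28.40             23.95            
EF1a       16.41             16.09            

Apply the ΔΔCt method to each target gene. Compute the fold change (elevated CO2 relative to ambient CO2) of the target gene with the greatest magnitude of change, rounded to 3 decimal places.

17.509

AT2G39592: ΔΔCt = (22.19−16.09) − (22.83−16.41) = 6.10 − 6.42 = -0.32; fold change = 2^0.32 = 1.248
AT5G40533: ΔΔCt = (25.98−16.09) − (28.77−16.41) = 9.89 − 12.36 = -2.47; fold change = 2^2.47 = 5.540
AT5G36664: ΔΔCt = (25.05−16.09) − (29.12−16.41) = 8.96 − 12.71 = -3.75; fold change = 2^3.75 = 13.454
AT2G34523: ΔΔCt = (23.95−16.09) − (28.40−16.41) = 7.86 − 11.99 = -4.13; fold change = 2^4.13 = 17.509
AT2G34523 has the largest |ΔΔCt| = 4.13.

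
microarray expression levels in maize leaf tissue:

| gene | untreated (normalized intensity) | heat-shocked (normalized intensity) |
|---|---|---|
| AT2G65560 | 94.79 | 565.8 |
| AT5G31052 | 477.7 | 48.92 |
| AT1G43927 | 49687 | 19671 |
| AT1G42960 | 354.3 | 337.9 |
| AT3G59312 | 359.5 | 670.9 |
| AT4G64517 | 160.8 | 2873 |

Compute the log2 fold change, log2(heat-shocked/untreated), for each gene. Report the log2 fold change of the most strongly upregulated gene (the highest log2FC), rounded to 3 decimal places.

log2(565.8/94.79) = 2.577  (AT2G65560)
log2(48.92/477.7) = -3.288  (AT5G31052)
log2(19671/49687) = -1.337  (AT1G43927)
log2(337.9/354.3) = -0.068  (AT1G42960)
log2(670.9/359.5) = 0.900  (AT3G59312)
log2(2873/160.8) = 4.159  (AT4G64517)
AT4G64517 is most strongly upregulated.

4.159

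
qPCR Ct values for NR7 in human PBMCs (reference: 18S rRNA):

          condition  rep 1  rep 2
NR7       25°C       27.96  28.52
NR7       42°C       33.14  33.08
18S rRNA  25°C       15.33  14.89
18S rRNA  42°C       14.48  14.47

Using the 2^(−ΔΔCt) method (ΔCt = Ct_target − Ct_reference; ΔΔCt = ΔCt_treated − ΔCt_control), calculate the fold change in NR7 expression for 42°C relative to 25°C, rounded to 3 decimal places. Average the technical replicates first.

0.022

Mean Ct: NR7 25°C 28.240; NR7 42°C 33.110; 18S rRNA 25°C 15.110; 18S rRNA 42°C 14.475
ΔCt(25°C) = 28.240 − 15.110 = 13.130
ΔCt(42°C) = 33.110 − 14.475 = 18.635
ΔΔCt = 18.635 − 13.130 = 5.505
Fold change = 2^(−5.505) = 0.0220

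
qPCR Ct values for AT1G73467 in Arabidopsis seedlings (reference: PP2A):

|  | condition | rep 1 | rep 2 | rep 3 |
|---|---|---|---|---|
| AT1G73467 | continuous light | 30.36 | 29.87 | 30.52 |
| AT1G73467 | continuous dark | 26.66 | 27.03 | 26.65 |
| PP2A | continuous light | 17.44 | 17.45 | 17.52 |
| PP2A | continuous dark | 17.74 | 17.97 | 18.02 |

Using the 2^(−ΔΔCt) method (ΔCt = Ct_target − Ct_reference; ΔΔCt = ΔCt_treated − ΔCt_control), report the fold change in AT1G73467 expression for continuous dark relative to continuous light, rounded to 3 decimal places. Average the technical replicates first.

Mean Ct: AT1G73467 continuous light 30.250; AT1G73467 continuous dark 26.780; PP2A continuous light 17.470; PP2A continuous dark 17.910
ΔCt(continuous light) = 30.250 − 17.470 = 12.780
ΔCt(continuous dark) = 26.780 − 17.910 = 8.870
ΔΔCt = 8.870 − 12.780 = -3.910
Fold change = 2^(−(-3.910)) = 2^3.910 = 15.0324

15.032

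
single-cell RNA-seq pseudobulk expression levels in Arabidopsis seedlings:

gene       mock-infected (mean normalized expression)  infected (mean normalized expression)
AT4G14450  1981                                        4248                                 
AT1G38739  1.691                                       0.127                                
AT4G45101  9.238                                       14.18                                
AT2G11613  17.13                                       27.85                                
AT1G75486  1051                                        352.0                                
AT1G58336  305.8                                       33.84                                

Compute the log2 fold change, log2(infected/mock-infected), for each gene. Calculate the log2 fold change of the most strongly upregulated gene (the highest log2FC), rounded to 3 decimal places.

1.101

log2(4248/1981) = 1.101  (AT4G14450)
log2(0.127/1.691) = -3.735  (AT1G38739)
log2(14.18/9.238) = 0.618  (AT4G45101)
log2(27.85/17.13) = 0.701  (AT2G11613)
log2(352.0/1051) = -1.578  (AT1G75486)
log2(33.84/305.8) = -3.176  (AT1G58336)
AT4G14450 is most strongly upregulated.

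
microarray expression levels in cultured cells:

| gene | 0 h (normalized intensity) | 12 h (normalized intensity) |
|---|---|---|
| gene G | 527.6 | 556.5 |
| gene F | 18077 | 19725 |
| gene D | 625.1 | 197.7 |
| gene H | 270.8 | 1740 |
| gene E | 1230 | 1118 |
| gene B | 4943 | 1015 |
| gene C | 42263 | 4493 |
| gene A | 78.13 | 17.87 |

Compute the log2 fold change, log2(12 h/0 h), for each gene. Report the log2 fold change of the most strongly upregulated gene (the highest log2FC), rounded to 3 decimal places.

log2(556.5/527.6) = 0.077  (gene G)
log2(19725/18077) = 0.126  (gene F)
log2(197.7/625.1) = -1.661  (gene D)
log2(1740/270.8) = 2.684  (gene H)
log2(1118/1230) = -0.138  (gene E)
log2(1015/4943) = -2.284  (gene B)
log2(4493/42263) = -3.234  (gene C)
log2(17.87/78.13) = -2.128  (gene A)
gene H is most strongly upregulated.

2.684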